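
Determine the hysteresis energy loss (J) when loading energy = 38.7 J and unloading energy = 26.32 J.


Hysteresis loss = loading - unloading
= 38.7 - 26.32
= 12.38 J

12.38 J


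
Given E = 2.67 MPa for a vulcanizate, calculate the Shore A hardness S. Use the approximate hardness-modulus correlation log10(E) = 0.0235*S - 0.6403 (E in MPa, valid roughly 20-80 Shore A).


log10(E) = 0.0235*S - 0.6403  =>  S = (log10(E) + 0.6403) / 0.0235
log10(2.67) = 0.426511
S = (0.426511 + 0.6403) / 0.0235 = 1.066811 / 0.0235
S = 45.4

Shore A = 45.4


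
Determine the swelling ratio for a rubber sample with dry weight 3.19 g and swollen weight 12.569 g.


Q = W_swollen / W_dry
Q = 12.569 / 3.19
Q = 3.94

Q = 3.94


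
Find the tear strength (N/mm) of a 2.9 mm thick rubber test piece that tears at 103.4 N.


Tear strength = force / thickness
= 103.4 / 2.9
= 35.66 N/mm

35.66 N/mm


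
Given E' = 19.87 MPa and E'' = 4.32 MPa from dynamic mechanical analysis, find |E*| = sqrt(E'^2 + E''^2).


|E*| = sqrt(E'^2 + E''^2)
= sqrt(19.87^2 + 4.32^2)
= sqrt(394.8169 + 18.6624)
= 20.334 MPa

20.334 MPa


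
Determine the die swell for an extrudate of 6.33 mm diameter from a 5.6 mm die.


Die swell ratio = D_extrudate / D_die
= 6.33 / 5.6
= 1.13

Die swell = 1.13


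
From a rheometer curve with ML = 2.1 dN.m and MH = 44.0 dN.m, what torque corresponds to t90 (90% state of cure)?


M90 = ML + 0.9 * (MH - ML)
M90 = 2.1 + 0.9 * (44.0 - 2.1)
M90 = 2.1 + 0.9 * 41.9
M90 = 39.81 dN.m

39.81 dN.m


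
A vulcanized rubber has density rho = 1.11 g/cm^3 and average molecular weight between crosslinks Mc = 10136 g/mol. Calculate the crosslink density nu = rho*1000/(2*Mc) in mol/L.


nu = rho * 1000 / (2 * Mc)
nu = 1.11 * 1000 / (2 * 10136)
nu = 1110.0 / 20272
nu = 0.0548 mol/L

0.0548 mol/L


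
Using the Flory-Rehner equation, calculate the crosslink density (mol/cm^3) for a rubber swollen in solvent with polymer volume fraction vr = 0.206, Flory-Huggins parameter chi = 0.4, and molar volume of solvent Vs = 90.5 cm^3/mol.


ln(1 - vr) = ln(1 - 0.206) = -0.2307
Numerator = -((-0.2307) + 0.206 + 0.4 * 0.206^2) = 0.0077
Denominator = 90.5 * (0.206^(1/3) - 0.206/2) = 44.1273
nu = 0.0077 / 44.1273 = 1.7444e-04 mol/cm^3

1.7444e-04 mol/cm^3


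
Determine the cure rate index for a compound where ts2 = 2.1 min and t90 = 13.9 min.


CRI = 100 / (t90 - ts2)
= 100 / (13.9 - 2.1)
= 100 / 11.8
= 8.47 min^-1

8.47 min^-1


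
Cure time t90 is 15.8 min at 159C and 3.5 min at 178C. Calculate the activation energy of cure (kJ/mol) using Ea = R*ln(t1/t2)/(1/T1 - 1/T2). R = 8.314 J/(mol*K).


T1 = 432.15 K, T2 = 451.15 K
1/T1 - 1/T2 = 9.7454e-05
ln(t1/t2) = ln(15.8/3.5) = 1.5072
Ea = 8.314 * 1.5072 / 9.7454e-05 = 128586.7791 J/mol
Ea = 128.59 kJ/mol

128.59 kJ/mol


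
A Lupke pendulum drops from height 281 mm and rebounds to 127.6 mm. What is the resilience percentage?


Resilience = h_rebound / h_drop * 100
= 127.6 / 281 * 100
= 45.4%

45.4%


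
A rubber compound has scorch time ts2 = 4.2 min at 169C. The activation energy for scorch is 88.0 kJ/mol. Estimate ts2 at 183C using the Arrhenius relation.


Convert temperatures: T1 = 169 + 273.15 = 442.15 K, T2 = 183 + 273.15 = 456.15 K
ts2_new = 4.2 * exp(88000 / 8.314 * (1/456.15 - 1/442.15))
1/T2 - 1/T1 = -6.9415e-05
ts2_new = 2.01 min

2.01 min


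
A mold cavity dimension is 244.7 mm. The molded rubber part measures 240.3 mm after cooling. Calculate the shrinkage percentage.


Shrinkage = (mold - part) / mold * 100
= (244.7 - 240.3) / 244.7 * 100
= 4.4 / 244.7 * 100
= 1.8%

1.8%


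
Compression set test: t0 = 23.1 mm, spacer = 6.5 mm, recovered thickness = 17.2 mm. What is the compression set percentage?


CS = (t0 - recovered) / (t0 - ts) * 100
= (23.1 - 17.2) / (23.1 - 6.5) * 100
= 5.9 / 16.6 * 100
= 35.5%

35.5%


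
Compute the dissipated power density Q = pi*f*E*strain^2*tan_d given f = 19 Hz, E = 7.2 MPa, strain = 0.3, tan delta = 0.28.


Q = pi * f * E * strain^2 * tan_d
= pi * 19 * 7.2 * 0.3^2 * 0.28
= pi * 19 * 7.2 * 0.0900 * 0.28
= 10.8302

Q = 10.8302


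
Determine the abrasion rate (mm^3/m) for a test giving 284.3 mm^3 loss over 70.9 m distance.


Rate = volume_loss / distance
= 284.3 / 70.9
= 4.01 mm^3/m

4.01 mm^3/m


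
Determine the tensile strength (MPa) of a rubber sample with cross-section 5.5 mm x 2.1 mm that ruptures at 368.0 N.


Area = width * thickness = 5.5 * 2.1 = 11.55 mm^2
TS = force / area = 368.0 / 11.55 = 31.86 MPa

31.86 MPa


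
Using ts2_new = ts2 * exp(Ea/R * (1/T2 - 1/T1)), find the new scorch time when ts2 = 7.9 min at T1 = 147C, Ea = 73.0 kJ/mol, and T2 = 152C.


Convert temperatures: T1 = 147 + 273.15 = 420.15 K, T2 = 152 + 273.15 = 425.15 K
ts2_new = 7.9 * exp(73000 / 8.314 * (1/425.15 - 1/420.15))
1/T2 - 1/T1 = -2.7991e-05
ts2_new = 6.18 min

6.18 min


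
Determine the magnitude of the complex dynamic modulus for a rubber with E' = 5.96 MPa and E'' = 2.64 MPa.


|E*| = sqrt(E'^2 + E''^2)
= sqrt(5.96^2 + 2.64^2)
= sqrt(35.5216 + 6.9696)
= 6.519 MPa

6.519 MPa


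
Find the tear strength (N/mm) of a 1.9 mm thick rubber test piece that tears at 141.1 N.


Tear strength = force / thickness
= 141.1 / 1.9
= 74.26 N/mm

74.26 N/mm


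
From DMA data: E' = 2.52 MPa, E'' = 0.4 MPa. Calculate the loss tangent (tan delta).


tan delta = E'' / E'
= 0.4 / 2.52
= 0.1587

tan delta = 0.1587


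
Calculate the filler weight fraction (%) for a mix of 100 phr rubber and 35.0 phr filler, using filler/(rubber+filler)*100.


Filler % = filler / (rubber + filler) * 100
= 35.0 / (100 + 35.0) * 100
= 35.0 / 135.0 * 100
= 25.93%

25.93%


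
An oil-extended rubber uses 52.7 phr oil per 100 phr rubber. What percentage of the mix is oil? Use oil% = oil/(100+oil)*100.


Oil % = oil / (100 + oil) * 100
= 52.7 / (100 + 52.7) * 100
= 52.7 / 152.7 * 100
= 34.51%

34.51%


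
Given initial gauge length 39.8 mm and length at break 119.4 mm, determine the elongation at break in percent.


Elongation = (Lf - L0) / L0 * 100
= (119.4 - 39.8) / 39.8 * 100
= 79.6 / 39.8 * 100
= 200.0%

200.0%


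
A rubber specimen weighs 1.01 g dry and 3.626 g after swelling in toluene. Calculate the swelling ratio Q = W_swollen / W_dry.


Q = W_swollen / W_dry
Q = 3.626 / 1.01
Q = 3.59

Q = 3.59


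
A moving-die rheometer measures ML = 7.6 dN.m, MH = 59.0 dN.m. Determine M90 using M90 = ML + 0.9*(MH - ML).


M90 = ML + 0.9 * (MH - ML)
M90 = 7.6 + 0.9 * (59.0 - 7.6)
M90 = 7.6 + 0.9 * 51.4
M90 = 53.86 dN.m

53.86 dN.m


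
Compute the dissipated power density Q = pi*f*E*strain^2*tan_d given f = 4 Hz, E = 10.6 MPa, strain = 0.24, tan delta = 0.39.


Q = pi * f * E * strain^2 * tan_d
= pi * 4 * 10.6 * 0.24^2 * 0.39
= pi * 4 * 10.6 * 0.0576 * 0.39
= 2.9923

Q = 2.9923


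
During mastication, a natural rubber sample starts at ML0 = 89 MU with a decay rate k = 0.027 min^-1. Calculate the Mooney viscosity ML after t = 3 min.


ML = ML0 * exp(-k * t)
ML = 89 * exp(-0.027 * 3)
ML = 89 * 0.9222
ML = 82.08 MU

82.08 MU


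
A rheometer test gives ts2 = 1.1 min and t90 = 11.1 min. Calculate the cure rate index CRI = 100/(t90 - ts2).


CRI = 100 / (t90 - ts2)
= 100 / (11.1 - 1.1)
= 100 / 10.0
= 10.0 min^-1

10.0 min^-1


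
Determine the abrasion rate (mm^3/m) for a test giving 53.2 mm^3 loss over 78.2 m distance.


Rate = volume_loss / distance
= 53.2 / 78.2
= 0.68 mm^3/m

0.68 mm^3/m


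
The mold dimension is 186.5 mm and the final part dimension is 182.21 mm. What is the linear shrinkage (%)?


Shrinkage = (mold - part) / mold * 100
= (186.5 - 182.21) / 186.5 * 100
= 4.29 / 186.5 * 100
= 2.3%

2.3%


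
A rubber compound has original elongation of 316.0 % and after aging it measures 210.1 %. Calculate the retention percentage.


Retention = aged / original * 100
= 210.1 / 316.0 * 100
= 66.5%

66.5%


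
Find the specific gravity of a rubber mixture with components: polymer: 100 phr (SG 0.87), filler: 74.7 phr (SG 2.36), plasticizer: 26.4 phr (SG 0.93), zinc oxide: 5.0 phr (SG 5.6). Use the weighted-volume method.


Sum of weights = 206.1
Volume contributions:
  polymer: 100/0.87 = 114.9425
  filler: 74.7/2.36 = 31.6525
  plasticizer: 26.4/0.93 = 28.3871
  zinc oxide: 5.0/5.6 = 0.8929
Sum of volumes = 175.8750
SG = 206.1 / 175.8750 = 1.172

SG = 1.172


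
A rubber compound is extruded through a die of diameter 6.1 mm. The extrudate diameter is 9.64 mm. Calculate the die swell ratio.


Die swell ratio = D_extrudate / D_die
= 9.64 / 6.1
= 1.58

Die swell = 1.58


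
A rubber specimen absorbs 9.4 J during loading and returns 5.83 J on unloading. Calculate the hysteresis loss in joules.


Hysteresis loss = loading - unloading
= 9.4 - 5.83
= 3.57 J

3.57 J


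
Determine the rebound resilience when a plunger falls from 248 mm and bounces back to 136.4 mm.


Resilience = h_rebound / h_drop * 100
= 136.4 / 248 * 100
= 55.0%

55.0%


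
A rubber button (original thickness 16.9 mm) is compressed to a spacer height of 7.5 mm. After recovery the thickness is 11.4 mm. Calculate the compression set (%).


CS = (t0 - recovered) / (t0 - ts) * 100
= (16.9 - 11.4) / (16.9 - 7.5) * 100
= 5.5 / 9.4 * 100
= 58.5%

58.5%


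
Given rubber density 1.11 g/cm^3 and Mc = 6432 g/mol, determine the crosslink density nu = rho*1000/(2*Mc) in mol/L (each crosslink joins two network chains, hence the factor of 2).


nu = rho * 1000 / (2 * Mc)
nu = 1.11 * 1000 / (2 * 6432)
nu = 1110.0 / 12864
nu = 0.0863 mol/L

0.0863 mol/L


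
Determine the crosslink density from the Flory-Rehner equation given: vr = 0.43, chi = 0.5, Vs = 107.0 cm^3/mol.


ln(1 - vr) = ln(1 - 0.43) = -0.5621
Numerator = -((-0.5621) + 0.43 + 0.5 * 0.43^2) = 0.0397
Denominator = 107.0 * (0.43^(1/3) - 0.43/2) = 57.7569
nu = 0.0397 / 57.7569 = 6.8683e-04 mol/cm^3

6.8683e-04 mol/cm^3


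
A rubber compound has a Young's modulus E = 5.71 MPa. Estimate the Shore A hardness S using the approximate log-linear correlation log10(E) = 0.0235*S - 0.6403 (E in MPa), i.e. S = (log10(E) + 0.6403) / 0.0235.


log10(E) = 0.0235*S - 0.6403  =>  S = (log10(E) + 0.6403) / 0.0235
log10(5.71) = 0.756636
S = (0.756636 + 0.6403) / 0.0235 = 1.396936 / 0.0235
S = 59.4

Shore A = 59.4


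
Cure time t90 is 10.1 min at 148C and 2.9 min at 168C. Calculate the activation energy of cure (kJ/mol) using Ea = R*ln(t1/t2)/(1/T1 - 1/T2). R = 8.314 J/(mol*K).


T1 = 421.15 K, T2 = 441.15 K
1/T1 - 1/T2 = 1.0765e-04
ln(t1/t2) = ln(10.1/2.9) = 1.2478
Ea = 8.314 * 1.2478 / 1.0765e-04 = 96373.2903 J/mol
Ea = 96.37 kJ/mol

96.37 kJ/mol


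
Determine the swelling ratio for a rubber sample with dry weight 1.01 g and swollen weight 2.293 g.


Q = W_swollen / W_dry
Q = 2.293 / 1.01
Q = 2.27

Q = 2.27


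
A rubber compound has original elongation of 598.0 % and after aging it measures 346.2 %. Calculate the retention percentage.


Retention = aged / original * 100
= 346.2 / 598.0 * 100
= 57.9%

57.9%


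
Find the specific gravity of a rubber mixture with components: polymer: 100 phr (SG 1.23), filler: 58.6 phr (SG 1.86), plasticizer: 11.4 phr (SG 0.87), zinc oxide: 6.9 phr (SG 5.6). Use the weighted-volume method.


Sum of weights = 176.9
Volume contributions:
  polymer: 100/1.23 = 81.3008
  filler: 58.6/1.86 = 31.5054
  plasticizer: 11.4/0.87 = 13.1034
  zinc oxide: 6.9/5.6 = 1.2321
Sum of volumes = 127.1418
SG = 176.9 / 127.1418 = 1.391

SG = 1.391


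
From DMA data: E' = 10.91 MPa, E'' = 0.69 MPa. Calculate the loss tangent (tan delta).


tan delta = E'' / E'
= 0.69 / 10.91
= 0.0632

tan delta = 0.0632


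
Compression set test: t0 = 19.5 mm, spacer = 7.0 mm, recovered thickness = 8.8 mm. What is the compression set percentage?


CS = (t0 - recovered) / (t0 - ts) * 100
= (19.5 - 8.8) / (19.5 - 7.0) * 100
= 10.7 / 12.5 * 100
= 85.6%

85.6%


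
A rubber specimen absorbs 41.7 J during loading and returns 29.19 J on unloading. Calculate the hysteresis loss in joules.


Hysteresis loss = loading - unloading
= 41.7 - 29.19
= 12.51 J

12.51 J


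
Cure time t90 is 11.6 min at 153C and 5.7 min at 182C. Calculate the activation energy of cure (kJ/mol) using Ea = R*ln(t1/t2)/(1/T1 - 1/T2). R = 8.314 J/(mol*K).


T1 = 426.15 K, T2 = 455.15 K
1/T1 - 1/T2 = 1.4951e-04
ln(t1/t2) = ln(11.6/5.7) = 0.7105
Ea = 8.314 * 0.7105 / 1.4951e-04 = 39510.9012 J/mol
Ea = 39.51 kJ/mol

39.51 kJ/mol


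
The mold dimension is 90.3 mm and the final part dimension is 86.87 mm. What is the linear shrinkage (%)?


Shrinkage = (mold - part) / mold * 100
= (90.3 - 86.87) / 90.3 * 100
= 3.43 / 90.3 * 100
= 3.8%

3.8%


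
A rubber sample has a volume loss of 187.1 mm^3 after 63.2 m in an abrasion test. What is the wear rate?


Rate = volume_loss / distance
= 187.1 / 63.2
= 2.96 mm^3/m

2.96 mm^3/m


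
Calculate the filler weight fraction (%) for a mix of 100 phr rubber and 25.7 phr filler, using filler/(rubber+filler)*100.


Filler % = filler / (rubber + filler) * 100
= 25.7 / (100 + 25.7) * 100
= 25.7 / 125.7 * 100
= 20.45%

20.45%


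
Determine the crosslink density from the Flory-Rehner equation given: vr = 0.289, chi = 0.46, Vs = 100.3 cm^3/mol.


ln(1 - vr) = ln(1 - 0.289) = -0.3411
Numerator = -((-0.3411) + 0.289 + 0.46 * 0.289^2) = 0.0137
Denominator = 100.3 * (0.289^(1/3) - 0.289/2) = 51.8199
nu = 0.0137 / 51.8199 = 2.6367e-04 mol/cm^3

2.6367e-04 mol/cm^3


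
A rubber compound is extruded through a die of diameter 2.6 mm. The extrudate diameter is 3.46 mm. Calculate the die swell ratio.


Die swell ratio = D_extrudate / D_die
= 3.46 / 2.6
= 1.331

Die swell = 1.331


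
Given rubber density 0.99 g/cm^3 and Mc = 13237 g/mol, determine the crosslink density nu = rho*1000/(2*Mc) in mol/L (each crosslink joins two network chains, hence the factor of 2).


nu = rho * 1000 / (2 * Mc)
nu = 0.99 * 1000 / (2 * 13237)
nu = 990.0 / 26474
nu = 0.0374 mol/L

0.0374 mol/L


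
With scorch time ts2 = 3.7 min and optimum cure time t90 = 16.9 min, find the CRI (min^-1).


CRI = 100 / (t90 - ts2)
= 100 / (16.9 - 3.7)
= 100 / 13.2
= 7.58 min^-1

7.58 min^-1


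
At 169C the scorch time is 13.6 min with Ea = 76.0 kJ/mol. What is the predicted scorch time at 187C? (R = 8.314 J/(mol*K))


Convert temperatures: T1 = 169 + 273.15 = 442.15 K, T2 = 187 + 273.15 = 460.15 K
ts2_new = 13.6 * exp(76000 / 8.314 * (1/460.15 - 1/442.15))
1/T2 - 1/T1 = -8.8472e-05
ts2_new = 6.06 min

6.06 min


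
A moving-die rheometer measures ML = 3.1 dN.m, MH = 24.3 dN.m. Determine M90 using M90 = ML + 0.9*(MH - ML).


M90 = ML + 0.9 * (MH - ML)
M90 = 3.1 + 0.9 * (24.3 - 3.1)
M90 = 3.1 + 0.9 * 21.2
M90 = 22.18 dN.m

22.18 dN.m


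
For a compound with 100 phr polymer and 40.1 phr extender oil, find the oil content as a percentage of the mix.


Oil % = oil / (100 + oil) * 100
= 40.1 / (100 + 40.1) * 100
= 40.1 / 140.1 * 100
= 28.62%

28.62%


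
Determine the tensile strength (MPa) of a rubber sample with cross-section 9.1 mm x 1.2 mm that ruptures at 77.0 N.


Area = width * thickness = 9.1 * 1.2 = 10.92 mm^2
TS = force / area = 77.0 / 10.92 = 7.05 MPa

7.05 MPa


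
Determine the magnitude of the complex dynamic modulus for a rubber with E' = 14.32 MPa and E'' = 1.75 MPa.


|E*| = sqrt(E'^2 + E''^2)
= sqrt(14.32^2 + 1.75^2)
= sqrt(205.0624 + 3.0625)
= 14.427 MPa

14.427 MPa


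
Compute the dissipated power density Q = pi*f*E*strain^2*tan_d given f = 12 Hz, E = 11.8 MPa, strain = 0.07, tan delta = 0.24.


Q = pi * f * E * strain^2 * tan_d
= pi * 12 * 11.8 * 0.07^2 * 0.24
= pi * 12 * 11.8 * 0.0049 * 0.24
= 0.5231

Q = 0.5231


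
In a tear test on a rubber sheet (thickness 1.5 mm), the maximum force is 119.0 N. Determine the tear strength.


Tear strength = force / thickness
= 119.0 / 1.5
= 79.33 N/mm

79.33 N/mm


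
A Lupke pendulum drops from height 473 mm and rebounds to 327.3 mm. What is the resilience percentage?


Resilience = h_rebound / h_drop * 100
= 327.3 / 473 * 100
= 69.2%

69.2%


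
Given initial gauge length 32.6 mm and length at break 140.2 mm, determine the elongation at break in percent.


Elongation = (Lf - L0) / L0 * 100
= (140.2 - 32.6) / 32.6 * 100
= 107.6 / 32.6 * 100
= 330.1%

330.1%


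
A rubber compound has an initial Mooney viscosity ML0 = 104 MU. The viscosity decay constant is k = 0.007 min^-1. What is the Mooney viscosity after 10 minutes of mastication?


ML = ML0 * exp(-k * t)
ML = 104 * exp(-0.007 * 10)
ML = 104 * 0.9324
ML = 96.97 MU

96.97 MU


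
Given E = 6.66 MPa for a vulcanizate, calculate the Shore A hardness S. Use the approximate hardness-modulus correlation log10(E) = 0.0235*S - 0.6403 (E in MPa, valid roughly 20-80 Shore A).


log10(E) = 0.0235*S - 0.6403  =>  S = (log10(E) + 0.6403) / 0.0235
log10(6.66) = 0.823474
S = (0.823474 + 0.6403) / 0.0235 = 1.463774 / 0.0235
S = 62.3

Shore A = 62.3


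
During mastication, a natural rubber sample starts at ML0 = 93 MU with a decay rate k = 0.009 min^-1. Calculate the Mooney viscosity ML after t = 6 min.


ML = ML0 * exp(-k * t)
ML = 93 * exp(-0.009 * 6)
ML = 93 * 0.9474
ML = 88.11 MU

88.11 MU


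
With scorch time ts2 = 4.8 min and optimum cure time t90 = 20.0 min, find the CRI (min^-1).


CRI = 100 / (t90 - ts2)
= 100 / (20.0 - 4.8)
= 100 / 15.2
= 6.58 min^-1

6.58 min^-1


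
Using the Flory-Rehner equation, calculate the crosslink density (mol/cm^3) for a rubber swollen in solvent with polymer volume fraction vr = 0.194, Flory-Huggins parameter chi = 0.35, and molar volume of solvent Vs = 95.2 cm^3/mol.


ln(1 - vr) = ln(1 - 0.194) = -0.2157
Numerator = -((-0.2157) + 0.194 + 0.35 * 0.194^2) = 0.0085
Denominator = 95.2 * (0.194^(1/3) - 0.194/2) = 45.8765
nu = 0.0085 / 45.8765 = 1.8526e-04 mol/cm^3

1.8526e-04 mol/cm^3


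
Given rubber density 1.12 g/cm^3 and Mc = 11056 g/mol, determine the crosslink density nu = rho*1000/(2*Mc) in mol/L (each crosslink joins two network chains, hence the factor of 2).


nu = rho * 1000 / (2 * Mc)
nu = 1.12 * 1000 / (2 * 11056)
nu = 1120.0 / 22112
nu = 0.0507 mol/L

0.0507 mol/L


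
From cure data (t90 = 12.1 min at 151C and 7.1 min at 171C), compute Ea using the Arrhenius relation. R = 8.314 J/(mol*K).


T1 = 424.15 K, T2 = 444.15 K
1/T1 - 1/T2 = 1.0616e-04
ln(t1/t2) = ln(12.1/7.1) = 0.5331
Ea = 8.314 * 0.5331 / 1.0616e-04 = 41749.0441 J/mol
Ea = 41.75 kJ/mol

41.75 kJ/mol


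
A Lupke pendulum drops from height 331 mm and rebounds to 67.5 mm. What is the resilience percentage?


Resilience = h_rebound / h_drop * 100
= 67.5 / 331 * 100
= 20.4%

20.4%


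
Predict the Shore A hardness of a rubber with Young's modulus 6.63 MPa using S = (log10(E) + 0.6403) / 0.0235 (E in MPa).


log10(E) = 0.0235*S - 0.6403  =>  S = (log10(E) + 0.6403) / 0.0235
log10(6.63) = 0.821514
S = (0.821514 + 0.6403) / 0.0235 = 1.461814 / 0.0235
S = 62.2

Shore A = 62.2


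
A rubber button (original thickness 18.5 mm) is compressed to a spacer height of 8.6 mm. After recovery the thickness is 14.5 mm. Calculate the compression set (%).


CS = (t0 - recovered) / (t0 - ts) * 100
= (18.5 - 14.5) / (18.5 - 8.6) * 100
= 4.0 / 9.9 * 100
= 40.4%

40.4%


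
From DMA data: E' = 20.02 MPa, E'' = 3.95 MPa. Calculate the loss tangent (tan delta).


tan delta = E'' / E'
= 3.95 / 20.02
= 0.1973

tan delta = 0.1973


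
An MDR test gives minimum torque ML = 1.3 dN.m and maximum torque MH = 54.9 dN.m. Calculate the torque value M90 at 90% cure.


M90 = ML + 0.9 * (MH - ML)
M90 = 1.3 + 0.9 * (54.9 - 1.3)
M90 = 1.3 + 0.9 * 53.6
M90 = 49.54 dN.m

49.54 dN.m


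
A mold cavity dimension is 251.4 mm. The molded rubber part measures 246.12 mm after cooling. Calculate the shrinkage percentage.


Shrinkage = (mold - part) / mold * 100
= (251.4 - 246.12) / 251.4 * 100
= 5.28 / 251.4 * 100
= 2.1%

2.1%


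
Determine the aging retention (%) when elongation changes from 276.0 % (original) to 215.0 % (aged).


Retention = aged / original * 100
= 215.0 / 276.0 * 100
= 77.9%

77.9%


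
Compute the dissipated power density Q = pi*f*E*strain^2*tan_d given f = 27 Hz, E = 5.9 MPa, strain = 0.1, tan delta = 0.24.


Q = pi * f * E * strain^2 * tan_d
= pi * 27 * 5.9 * 0.1^2 * 0.24
= pi * 27 * 5.9 * 0.0100 * 0.24
= 1.2011

Q = 1.2011


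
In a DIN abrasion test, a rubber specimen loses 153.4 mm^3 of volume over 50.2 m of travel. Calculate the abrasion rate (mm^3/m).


Rate = volume_loss / distance
= 153.4 / 50.2
= 3.056 mm^3/m

3.056 mm^3/m


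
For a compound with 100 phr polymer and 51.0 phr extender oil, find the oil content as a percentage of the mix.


Oil % = oil / (100 + oil) * 100
= 51.0 / (100 + 51.0) * 100
= 51.0 / 151.0 * 100
= 33.77%

33.77%


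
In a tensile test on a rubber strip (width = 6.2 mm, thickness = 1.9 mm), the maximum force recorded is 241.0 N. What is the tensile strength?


Area = width * thickness = 6.2 * 1.9 = 11.78 mm^2
TS = force / area = 241.0 / 11.78 = 20.46 MPa

20.46 MPa


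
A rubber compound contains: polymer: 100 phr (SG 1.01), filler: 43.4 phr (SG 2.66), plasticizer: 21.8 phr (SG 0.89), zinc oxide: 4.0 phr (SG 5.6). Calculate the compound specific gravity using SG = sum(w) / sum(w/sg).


Sum of weights = 169.2
Volume contributions:
  polymer: 100/1.01 = 99.0099
  filler: 43.4/2.66 = 16.3158
  plasticizer: 21.8/0.89 = 24.4944
  zinc oxide: 4.0/5.6 = 0.7143
Sum of volumes = 140.5344
SG = 169.2 / 140.5344 = 1.204

SG = 1.204


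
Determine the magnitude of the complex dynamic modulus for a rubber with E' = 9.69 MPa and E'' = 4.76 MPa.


|E*| = sqrt(E'^2 + E''^2)
= sqrt(9.69^2 + 4.76^2)
= sqrt(93.8961 + 22.6576)
= 10.796 MPa

10.796 MPa


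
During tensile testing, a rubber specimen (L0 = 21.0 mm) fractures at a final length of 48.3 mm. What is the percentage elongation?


Elongation = (Lf - L0) / L0 * 100
= (48.3 - 21.0) / 21.0 * 100
= 27.3 / 21.0 * 100
= 130.0%

130.0%


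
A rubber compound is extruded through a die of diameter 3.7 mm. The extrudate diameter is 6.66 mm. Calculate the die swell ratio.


Die swell ratio = D_extrudate / D_die
= 6.66 / 3.7
= 1.8

Die swell = 1.8


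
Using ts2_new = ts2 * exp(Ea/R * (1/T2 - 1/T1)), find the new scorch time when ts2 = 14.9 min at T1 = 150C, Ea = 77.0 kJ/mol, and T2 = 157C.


Convert temperatures: T1 = 150 + 273.15 = 423.15 K, T2 = 157 + 273.15 = 430.15 K
ts2_new = 14.9 * exp(77000 / 8.314 * (1/430.15 - 1/423.15))
1/T2 - 1/T1 = -3.8458e-05
ts2_new = 10.44 min

10.44 min


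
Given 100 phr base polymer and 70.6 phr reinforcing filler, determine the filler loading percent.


Filler % = filler / (rubber + filler) * 100
= 70.6 / (100 + 70.6) * 100
= 70.6 / 170.6 * 100
= 41.38%

41.38%


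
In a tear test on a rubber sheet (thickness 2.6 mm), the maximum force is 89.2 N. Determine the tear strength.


Tear strength = force / thickness
= 89.2 / 2.6
= 34.31 N/mm

34.31 N/mm


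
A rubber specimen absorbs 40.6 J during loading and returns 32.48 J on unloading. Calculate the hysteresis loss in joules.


Hysteresis loss = loading - unloading
= 40.6 - 32.48
= 8.12 J

8.12 J


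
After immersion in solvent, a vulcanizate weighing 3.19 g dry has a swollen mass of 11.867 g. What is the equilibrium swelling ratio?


Q = W_swollen / W_dry
Q = 11.867 / 3.19
Q = 3.72

Q = 3.72


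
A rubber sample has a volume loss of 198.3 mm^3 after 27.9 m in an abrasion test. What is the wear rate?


Rate = volume_loss / distance
= 198.3 / 27.9
= 7.108 mm^3/m

7.108 mm^3/m


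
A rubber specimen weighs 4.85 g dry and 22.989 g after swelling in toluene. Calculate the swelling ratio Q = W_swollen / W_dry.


Q = W_swollen / W_dry
Q = 22.989 / 4.85
Q = 4.74

Q = 4.74


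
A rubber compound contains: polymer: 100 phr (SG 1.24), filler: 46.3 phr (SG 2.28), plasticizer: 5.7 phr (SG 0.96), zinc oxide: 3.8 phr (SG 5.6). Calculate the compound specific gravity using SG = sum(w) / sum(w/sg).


Sum of weights = 155.8
Volume contributions:
  polymer: 100/1.24 = 80.6452
  filler: 46.3/2.28 = 20.3070
  plasticizer: 5.7/0.96 = 5.9375
  zinc oxide: 3.8/5.6 = 0.6786
Sum of volumes = 107.5683
SG = 155.8 / 107.5683 = 1.448

SG = 1.448


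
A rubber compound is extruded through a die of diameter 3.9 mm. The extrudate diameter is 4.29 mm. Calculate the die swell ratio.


Die swell ratio = D_extrudate / D_die
= 4.29 / 3.9
= 1.1

Die swell = 1.1


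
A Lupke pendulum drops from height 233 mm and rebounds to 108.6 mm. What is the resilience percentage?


Resilience = h_rebound / h_drop * 100
= 108.6 / 233 * 100
= 46.6%

46.6%


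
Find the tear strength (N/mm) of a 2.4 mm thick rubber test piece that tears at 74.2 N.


Tear strength = force / thickness
= 74.2 / 2.4
= 30.92 N/mm

30.92 N/mm


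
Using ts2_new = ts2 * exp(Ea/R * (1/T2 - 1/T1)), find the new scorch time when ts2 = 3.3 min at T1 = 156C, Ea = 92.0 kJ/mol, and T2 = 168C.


Convert temperatures: T1 = 156 + 273.15 = 429.15 K, T2 = 168 + 273.15 = 441.15 K
ts2_new = 3.3 * exp(92000 / 8.314 * (1/441.15 - 1/429.15))
1/T2 - 1/T1 = -6.3385e-05
ts2_new = 1.64 min

1.64 min


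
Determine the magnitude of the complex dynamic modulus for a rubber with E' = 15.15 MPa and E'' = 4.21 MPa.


|E*| = sqrt(E'^2 + E''^2)
= sqrt(15.15^2 + 4.21^2)
= sqrt(229.5225 + 17.7241)
= 15.724 MPa

15.724 MPa


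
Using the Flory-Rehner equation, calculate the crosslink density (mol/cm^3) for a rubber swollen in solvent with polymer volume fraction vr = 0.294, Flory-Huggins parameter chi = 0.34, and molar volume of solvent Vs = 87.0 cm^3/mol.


ln(1 - vr) = ln(1 - 0.294) = -0.3481
Numerator = -((-0.3481) + 0.294 + 0.34 * 0.294^2) = 0.0248
Denominator = 87.0 * (0.294^(1/3) - 0.294/2) = 45.0608
nu = 0.0248 / 45.0608 = 5.4930e-04 mol/cm^3

5.4930e-04 mol/cm^3


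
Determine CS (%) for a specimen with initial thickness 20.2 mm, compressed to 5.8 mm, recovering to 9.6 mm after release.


CS = (t0 - recovered) / (t0 - ts) * 100
= (20.2 - 9.6) / (20.2 - 5.8) * 100
= 10.6 / 14.4 * 100
= 73.6%

73.6%


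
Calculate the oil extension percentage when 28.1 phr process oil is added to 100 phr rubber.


Oil % = oil / (100 + oil) * 100
= 28.1 / (100 + 28.1) * 100
= 28.1 / 128.1 * 100
= 21.94%

21.94%


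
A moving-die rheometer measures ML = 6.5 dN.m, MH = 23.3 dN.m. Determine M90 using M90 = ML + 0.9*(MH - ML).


M90 = ML + 0.9 * (MH - ML)
M90 = 6.5 + 0.9 * (23.3 - 6.5)
M90 = 6.5 + 0.9 * 16.8
M90 = 21.62 dN.m

21.62 dN.m


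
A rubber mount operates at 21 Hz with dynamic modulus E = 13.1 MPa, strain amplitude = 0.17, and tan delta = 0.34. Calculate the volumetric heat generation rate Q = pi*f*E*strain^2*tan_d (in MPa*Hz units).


Q = pi * f * E * strain^2 * tan_d
= pi * 21 * 13.1 * 0.17^2 * 0.34
= pi * 21 * 13.1 * 0.0289 * 0.34
= 8.4921

Q = 8.4921


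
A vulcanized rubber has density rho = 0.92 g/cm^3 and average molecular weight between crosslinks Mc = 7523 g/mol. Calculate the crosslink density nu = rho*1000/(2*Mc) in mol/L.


nu = rho * 1000 / (2 * Mc)
nu = 0.92 * 1000 / (2 * 7523)
nu = 920.0 / 15046
nu = 0.0611 mol/L

0.0611 mol/L


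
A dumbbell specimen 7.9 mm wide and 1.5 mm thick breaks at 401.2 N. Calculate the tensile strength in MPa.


Area = width * thickness = 7.9 * 1.5 = 11.85 mm^2
TS = force / area = 401.2 / 11.85 = 33.86 MPa

33.86 MPa


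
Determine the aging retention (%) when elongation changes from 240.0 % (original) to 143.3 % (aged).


Retention = aged / original * 100
= 143.3 / 240.0 * 100
= 59.7%

59.7%


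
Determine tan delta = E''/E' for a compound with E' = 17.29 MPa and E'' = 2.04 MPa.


tan delta = E'' / E'
= 2.04 / 17.29
= 0.118

tan delta = 0.118


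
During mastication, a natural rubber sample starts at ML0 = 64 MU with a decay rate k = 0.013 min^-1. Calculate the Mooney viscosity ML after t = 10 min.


ML = ML0 * exp(-k * t)
ML = 64 * exp(-0.013 * 10)
ML = 64 * 0.8781
ML = 56.2 MU

56.2 MU


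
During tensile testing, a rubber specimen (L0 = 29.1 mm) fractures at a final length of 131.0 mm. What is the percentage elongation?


Elongation = (Lf - L0) / L0 * 100
= (131.0 - 29.1) / 29.1 * 100
= 101.9 / 29.1 * 100
= 350.2%

350.2%


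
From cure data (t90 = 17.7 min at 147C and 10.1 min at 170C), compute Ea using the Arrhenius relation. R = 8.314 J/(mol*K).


T1 = 420.15 K, T2 = 443.15 K
1/T1 - 1/T2 = 1.2353e-04
ln(t1/t2) = ln(17.7/10.1) = 0.5610
Ea = 8.314 * 0.5610 / 1.2353e-04 = 37759.1999 J/mol
Ea = 37.76 kJ/mol

37.76 kJ/mol


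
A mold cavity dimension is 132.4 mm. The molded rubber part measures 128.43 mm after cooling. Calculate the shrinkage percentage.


Shrinkage = (mold - part) / mold * 100
= (132.4 - 128.43) / 132.4 * 100
= 3.97 / 132.4 * 100
= 3.0%

3.0%


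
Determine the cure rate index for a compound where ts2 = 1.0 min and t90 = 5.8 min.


CRI = 100 / (t90 - ts2)
= 100 / (5.8 - 1.0)
= 100 / 4.8
= 20.83 min^-1

20.83 min^-1


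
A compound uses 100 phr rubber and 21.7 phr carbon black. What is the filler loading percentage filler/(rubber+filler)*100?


Filler % = filler / (rubber + filler) * 100
= 21.7 / (100 + 21.7) * 100
= 21.7 / 121.7 * 100
= 17.83%

17.83%


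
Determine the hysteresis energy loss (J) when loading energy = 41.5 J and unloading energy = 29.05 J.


Hysteresis loss = loading - unloading
= 41.5 - 29.05
= 12.45 J

12.45 J


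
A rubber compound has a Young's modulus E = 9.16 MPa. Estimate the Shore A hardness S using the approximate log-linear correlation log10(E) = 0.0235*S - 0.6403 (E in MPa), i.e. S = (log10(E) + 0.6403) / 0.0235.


log10(E) = 0.0235*S - 0.6403  =>  S = (log10(E) + 0.6403) / 0.0235
log10(9.16) = 0.961895
S = (0.961895 + 0.6403) / 0.0235 = 1.602195 / 0.0235
S = 68.2

Shore A = 68.2


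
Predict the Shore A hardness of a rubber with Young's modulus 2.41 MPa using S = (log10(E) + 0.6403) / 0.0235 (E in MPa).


log10(E) = 0.0235*S - 0.6403  =>  S = (log10(E) + 0.6403) / 0.0235
log10(2.41) = 0.382017
S = (0.382017 + 0.6403) / 0.0235 = 1.022317 / 0.0235
S = 43.5

Shore A = 43.5


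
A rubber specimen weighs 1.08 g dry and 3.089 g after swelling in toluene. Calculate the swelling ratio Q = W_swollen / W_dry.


Q = W_swollen / W_dry
Q = 3.089 / 1.08
Q = 2.86

Q = 2.86


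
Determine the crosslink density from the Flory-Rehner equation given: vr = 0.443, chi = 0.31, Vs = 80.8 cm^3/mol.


ln(1 - vr) = ln(1 - 0.443) = -0.5852
Numerator = -((-0.5852) + 0.443 + 0.31 * 0.443^2) = 0.0814
Denominator = 80.8 * (0.443^(1/3) - 0.443/2) = 43.6979
nu = 0.0814 / 43.6979 = 0.0019 mol/cm^3

0.0019 mol/cm^3


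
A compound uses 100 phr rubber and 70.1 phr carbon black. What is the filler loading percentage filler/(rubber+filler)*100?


Filler % = filler / (rubber + filler) * 100
= 70.1 / (100 + 70.1) * 100
= 70.1 / 170.1 * 100
= 41.21%

41.21%


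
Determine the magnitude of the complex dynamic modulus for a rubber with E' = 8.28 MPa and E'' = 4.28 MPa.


|E*| = sqrt(E'^2 + E''^2)
= sqrt(8.28^2 + 4.28^2)
= sqrt(68.5584 + 18.3184)
= 9.321 MPa

9.321 MPa


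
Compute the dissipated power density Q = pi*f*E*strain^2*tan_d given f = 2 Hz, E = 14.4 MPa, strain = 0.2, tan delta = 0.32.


Q = pi * f * E * strain^2 * tan_d
= pi * 2 * 14.4 * 0.2^2 * 0.32
= pi * 2 * 14.4 * 0.0400 * 0.32
= 1.1581

Q = 1.1581


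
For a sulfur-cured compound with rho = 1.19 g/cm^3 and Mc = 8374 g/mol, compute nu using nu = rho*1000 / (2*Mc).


nu = rho * 1000 / (2 * Mc)
nu = 1.19 * 1000 / (2 * 8374)
nu = 1190.0 / 16748
nu = 0.0711 mol/L

0.0711 mol/L


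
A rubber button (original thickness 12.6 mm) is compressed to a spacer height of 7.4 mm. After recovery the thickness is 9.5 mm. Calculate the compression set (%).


CS = (t0 - recovered) / (t0 - ts) * 100
= (12.6 - 9.5) / (12.6 - 7.4) * 100
= 3.1 / 5.2 * 100
= 59.6%

59.6%


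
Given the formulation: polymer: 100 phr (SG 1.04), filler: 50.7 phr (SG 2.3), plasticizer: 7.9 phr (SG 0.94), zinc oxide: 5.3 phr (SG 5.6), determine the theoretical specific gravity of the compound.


Sum of weights = 163.9
Volume contributions:
  polymer: 100/1.04 = 96.1538
  filler: 50.7/2.3 = 22.0435
  plasticizer: 7.9/0.94 = 8.4043
  zinc oxide: 5.3/5.6 = 0.9464
Sum of volumes = 127.5480
SG = 163.9 / 127.5480 = 1.285

SG = 1.285


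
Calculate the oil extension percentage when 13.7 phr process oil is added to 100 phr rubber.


Oil % = oil / (100 + oil) * 100
= 13.7 / (100 + 13.7) * 100
= 13.7 / 113.7 * 100
= 12.05%

12.05%


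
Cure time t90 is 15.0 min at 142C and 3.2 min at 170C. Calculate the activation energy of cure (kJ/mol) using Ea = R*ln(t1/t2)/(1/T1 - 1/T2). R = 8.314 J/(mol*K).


T1 = 415.15 K, T2 = 443.15 K
1/T1 - 1/T2 = 1.5220e-04
ln(t1/t2) = ln(15.0/3.2) = 1.5449
Ea = 8.314 * 1.5449 / 1.5220e-04 = 84393.3034 J/mol
Ea = 84.39 kJ/mol

84.39 kJ/mol


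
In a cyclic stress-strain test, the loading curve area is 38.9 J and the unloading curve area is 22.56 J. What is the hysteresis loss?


Hysteresis loss = loading - unloading
= 38.9 - 22.56
= 16.34 J

16.34 J


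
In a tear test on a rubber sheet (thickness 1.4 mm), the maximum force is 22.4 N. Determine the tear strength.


Tear strength = force / thickness
= 22.4 / 1.4
= 16.0 N/mm

16.0 N/mm


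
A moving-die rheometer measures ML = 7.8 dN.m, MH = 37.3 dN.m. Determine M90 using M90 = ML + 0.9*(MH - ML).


M90 = ML + 0.9 * (MH - ML)
M90 = 7.8 + 0.9 * (37.3 - 7.8)
M90 = 7.8 + 0.9 * 29.5
M90 = 34.35 dN.m

34.35 dN.m


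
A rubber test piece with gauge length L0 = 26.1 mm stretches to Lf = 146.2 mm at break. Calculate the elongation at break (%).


Elongation = (Lf - L0) / L0 * 100
= (146.2 - 26.1) / 26.1 * 100
= 120.1 / 26.1 * 100
= 460.2%

460.2%


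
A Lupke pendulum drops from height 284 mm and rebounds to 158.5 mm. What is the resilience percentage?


Resilience = h_rebound / h_drop * 100
= 158.5 / 284 * 100
= 55.8%

55.8%


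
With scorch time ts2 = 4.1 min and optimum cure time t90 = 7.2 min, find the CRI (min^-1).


CRI = 100 / (t90 - ts2)
= 100 / (7.2 - 4.1)
= 100 / 3.1
= 32.26 min^-1

32.26 min^-1


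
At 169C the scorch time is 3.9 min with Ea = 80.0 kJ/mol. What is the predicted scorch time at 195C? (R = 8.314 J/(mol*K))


Convert temperatures: T1 = 169 + 273.15 = 442.15 K, T2 = 195 + 273.15 = 468.15 K
ts2_new = 3.9 * exp(80000 / 8.314 * (1/468.15 - 1/442.15))
1/T2 - 1/T1 = -1.2561e-04
ts2_new = 1.16 min

1.16 min


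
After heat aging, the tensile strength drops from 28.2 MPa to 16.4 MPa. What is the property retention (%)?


Retention = aged / original * 100
= 16.4 / 28.2 * 100
= 58.2%

58.2%


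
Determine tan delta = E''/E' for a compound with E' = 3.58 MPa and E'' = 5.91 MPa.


tan delta = E'' / E'
= 5.91 / 3.58
= 1.6508

tan delta = 1.6508


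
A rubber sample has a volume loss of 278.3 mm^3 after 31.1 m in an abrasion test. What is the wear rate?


Rate = volume_loss / distance
= 278.3 / 31.1
= 8.949 mm^3/m

8.949 mm^3/m


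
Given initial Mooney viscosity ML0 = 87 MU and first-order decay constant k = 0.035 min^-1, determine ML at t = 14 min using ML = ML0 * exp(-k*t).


ML = ML0 * exp(-k * t)
ML = 87 * exp(-0.035 * 14)
ML = 87 * 0.6126
ML = 53.3 MU

53.3 MU


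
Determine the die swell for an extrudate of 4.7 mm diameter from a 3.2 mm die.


Die swell ratio = D_extrudate / D_die
= 4.7 / 3.2
= 1.469

Die swell = 1.469


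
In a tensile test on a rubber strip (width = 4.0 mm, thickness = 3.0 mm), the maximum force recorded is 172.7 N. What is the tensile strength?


Area = width * thickness = 4.0 * 3.0 = 12.0 mm^2
TS = force / area = 172.7 / 12.0 = 14.39 MPa

14.39 MPa


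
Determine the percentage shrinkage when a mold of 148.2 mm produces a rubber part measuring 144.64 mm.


Shrinkage = (mold - part) / mold * 100
= (148.2 - 144.64) / 148.2 * 100
= 3.56 / 148.2 * 100
= 2.4%

2.4%


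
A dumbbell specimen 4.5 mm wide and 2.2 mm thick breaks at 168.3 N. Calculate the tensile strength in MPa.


Area = width * thickness = 4.5 * 2.2 = 9.9 mm^2
TS = force / area = 168.3 / 9.9 = 17.0 MPa

17.0 MPa


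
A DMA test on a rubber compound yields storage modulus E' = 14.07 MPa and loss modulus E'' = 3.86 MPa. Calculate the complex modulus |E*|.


|E*| = sqrt(E'^2 + E''^2)
= sqrt(14.07^2 + 3.86^2)
= sqrt(197.9649 + 14.8996)
= 14.59 MPa

14.59 MPa


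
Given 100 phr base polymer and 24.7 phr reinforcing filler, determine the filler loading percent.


Filler % = filler / (rubber + filler) * 100
= 24.7 / (100 + 24.7) * 100
= 24.7 / 124.7 * 100
= 19.81%

19.81%


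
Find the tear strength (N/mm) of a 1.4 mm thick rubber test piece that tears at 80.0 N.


Tear strength = force / thickness
= 80.0 / 1.4
= 57.14 N/mm

57.14 N/mm


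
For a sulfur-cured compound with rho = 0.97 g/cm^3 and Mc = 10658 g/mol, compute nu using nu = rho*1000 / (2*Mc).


nu = rho * 1000 / (2 * Mc)
nu = 0.97 * 1000 / (2 * 10658)
nu = 970.0 / 21316
nu = 0.0455 mol/L

0.0455 mol/L


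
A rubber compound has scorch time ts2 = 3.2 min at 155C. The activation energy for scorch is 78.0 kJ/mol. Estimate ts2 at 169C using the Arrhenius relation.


Convert temperatures: T1 = 155 + 273.15 = 428.15 K, T2 = 169 + 273.15 = 442.15 K
ts2_new = 3.2 * exp(78000 / 8.314 * (1/442.15 - 1/428.15))
1/T2 - 1/T1 = -7.3954e-05
ts2_new = 1.6 min

1.6 min


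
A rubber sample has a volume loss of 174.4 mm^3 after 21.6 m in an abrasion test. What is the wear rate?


Rate = volume_loss / distance
= 174.4 / 21.6
= 8.074 mm^3/m

8.074 mm^3/m


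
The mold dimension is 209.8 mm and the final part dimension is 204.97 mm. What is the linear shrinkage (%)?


Shrinkage = (mold - part) / mold * 100
= (209.8 - 204.97) / 209.8 * 100
= 4.83 / 209.8 * 100
= 2.3%

2.3%


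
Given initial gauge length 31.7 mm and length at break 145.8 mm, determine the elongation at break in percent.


Elongation = (Lf - L0) / L0 * 100
= (145.8 - 31.7) / 31.7 * 100
= 114.1 / 31.7 * 100
= 359.9%

359.9%


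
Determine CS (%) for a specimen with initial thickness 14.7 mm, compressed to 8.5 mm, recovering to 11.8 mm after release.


CS = (t0 - recovered) / (t0 - ts) * 100
= (14.7 - 11.8) / (14.7 - 8.5) * 100
= 2.9 / 6.2 * 100
= 46.8%

46.8%


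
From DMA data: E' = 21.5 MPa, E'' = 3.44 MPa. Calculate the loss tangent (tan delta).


tan delta = E'' / E'
= 3.44 / 21.5
= 0.16

tan delta = 0.16


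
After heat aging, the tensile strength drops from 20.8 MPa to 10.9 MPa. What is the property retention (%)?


Retention = aged / original * 100
= 10.9 / 20.8 * 100
= 52.4%

52.4%


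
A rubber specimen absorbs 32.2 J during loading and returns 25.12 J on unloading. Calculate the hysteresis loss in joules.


Hysteresis loss = loading - unloading
= 32.2 - 25.12
= 7.08 J

7.08 J


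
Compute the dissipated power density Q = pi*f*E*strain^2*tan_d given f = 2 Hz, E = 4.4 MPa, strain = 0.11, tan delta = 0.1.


Q = pi * f * E * strain^2 * tan_d
= pi * 2 * 4.4 * 0.11^2 * 0.1
= pi * 2 * 4.4 * 0.0121 * 0.1
= 0.0335

Q = 0.0335


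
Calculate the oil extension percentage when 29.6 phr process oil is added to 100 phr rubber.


Oil % = oil / (100 + oil) * 100
= 29.6 / (100 + 29.6) * 100
= 29.6 / 129.6 * 100
= 22.84%

22.84%


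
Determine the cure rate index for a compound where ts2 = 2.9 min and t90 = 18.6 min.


CRI = 100 / (t90 - ts2)
= 100 / (18.6 - 2.9)
= 100 / 15.7
= 6.37 min^-1

6.37 min^-1


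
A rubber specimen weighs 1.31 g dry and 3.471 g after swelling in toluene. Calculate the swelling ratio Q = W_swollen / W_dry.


Q = W_swollen / W_dry
Q = 3.471 / 1.31
Q = 2.65

Q = 2.65


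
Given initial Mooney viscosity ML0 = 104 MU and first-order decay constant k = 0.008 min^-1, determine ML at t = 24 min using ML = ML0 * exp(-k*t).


ML = ML0 * exp(-k * t)
ML = 104 * exp(-0.008 * 24)
ML = 104 * 0.8253
ML = 85.83 MU

85.83 MU
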